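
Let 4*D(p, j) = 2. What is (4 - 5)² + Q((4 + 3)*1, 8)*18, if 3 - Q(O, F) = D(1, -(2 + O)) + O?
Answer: -80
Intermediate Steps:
D(p, j) = ½ (D(p, j) = (¼)*2 = ½)
Q(O, F) = 5/2 - O (Q(O, F) = 3 - (½ + O) = 3 + (-½ - O) = 5/2 - O)
(4 - 5)² + Q((4 + 3)*1, 8)*18 = (4 - 5)² + (5/2 - (4 + 3))*18 = (-1)² + (5/2 - 7)*18 = 1 + (5/2 - 1*7)*18 = 1 + (5/2 - 7)*18 = 1 - 9/2*18 = 1 - 81 = -80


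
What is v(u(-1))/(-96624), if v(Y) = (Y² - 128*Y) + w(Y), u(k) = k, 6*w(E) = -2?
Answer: -193/144936 ≈ -0.0013316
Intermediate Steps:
w(E) = -⅓ (w(E) = (⅙)*(-2) = -⅓)
v(Y) = -⅓ + Y² - 128*Y (v(Y) = (Y² - 128*Y) - ⅓ = -⅓ + Y² - 128*Y)
v(u(-1))/(-96624) = (-⅓ + (-1)² - 128*(-1))/(-96624) = (-⅓ + 1 + 128)*(-1/96624) = (386/3)*(-1/96624) = -193/144936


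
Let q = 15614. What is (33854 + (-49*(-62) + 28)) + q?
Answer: 52534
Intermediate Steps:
(33854 + (-49*(-62) + 28)) + q = (33854 + (-49*(-62) + 28)) + 15614 = (33854 + (3038 + 28)) + 15614 = (33854 + 3066) + 15614 = 36920 + 15614 = 52534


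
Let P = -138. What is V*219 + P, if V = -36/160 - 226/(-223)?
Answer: 309267/8920 ≈ 34.671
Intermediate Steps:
V = 7033/8920 (V = -36*1/160 - 226*(-1/223) = -9/40 + 226/223 = 7033/8920 ≈ 0.78845)
V*219 + P = (7033/8920)*219 - 138 = 1540227/8920 - 138 = 309267/8920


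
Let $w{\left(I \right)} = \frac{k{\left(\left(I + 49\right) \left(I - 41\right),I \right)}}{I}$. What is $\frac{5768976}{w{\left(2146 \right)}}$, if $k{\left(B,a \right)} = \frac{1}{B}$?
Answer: $57202508537205600$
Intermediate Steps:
$w{\left(I \right)} = \frac{1}{I \left(-41 + I\right) \left(49 + I\right)}$ ($w{\left(I \right)} = \frac{1}{\left(I + 49\right) \left(I - 41\right) I} = \frac{1}{\left(49 + I\right) \left(-41 + I\right) I} = \frac{1}{\left(-41 + I\right) \left(49 + I\right) I} = \frac{\frac{1}{-41 + I} \frac{1}{49 + I}}{I} = \frac{1}{I \left(-41 + I\right) \left(49 + I\right)}$)
$\frac{5768976}{w{\left(2146 \right)}} = \frac{5768976}{\frac{1}{2146} \frac{1}{-2009 + 2146^{2} + 8 \cdot 2146}} = \frac{5768976}{\frac{1}{2146} \frac{1}{-2009 + 4605316 + 17168}} = \frac{5768976}{\frac{1}{2146} \cdot \frac{1}{4620475}} = 5768976 \frac{1}{\frac{1}{9915539350}} = 5768976 \cdot 9915539350 = 57202508537205600$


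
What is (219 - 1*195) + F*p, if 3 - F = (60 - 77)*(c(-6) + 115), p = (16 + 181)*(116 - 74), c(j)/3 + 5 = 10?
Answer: 18310386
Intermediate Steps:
c(j) = 15 (c(j) = -15 + 3*10 = -15 + 30 = 15)
p = 8274 (p = 197*42 = 8274)
F = 2213 (F = 3 - (60 - 77)*(15 + 115) = 3 - (-17)*130 = 3 - 1*(-2210) = 3 + 2210 = 2213)
(219 - 1*195) + F*p = (219 - 1*195) + 2213*8274 = (219 - 195) + 18310362 = 24 + 18310362 = 18310386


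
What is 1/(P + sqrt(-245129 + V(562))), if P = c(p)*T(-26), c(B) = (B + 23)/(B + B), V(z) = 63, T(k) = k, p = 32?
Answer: -22880/251458809 - 1024*I*sqrt(245066)/251458809 ≈ -9.0989e-5 - 0.0020159*I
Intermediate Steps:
c(B) = (23 + B)/(2*B) (c(B) = (23 + B)/((2*B)) = (23 + B)*(1/(2*B)) = (23 + B)/(2*B))
P = -715/32 (P = ((1/2)*(23 + 32)/32)*(-26) = ((1/2)*(1/32)*55)*(-26) = (55/64)*(-26) = -715/32 ≈ -22.344)
1/(P + sqrt(-245129 + V(562))) = 1/(-715/32 + sqrt(-245129 + 63)) = 1/(-715/32 + sqrt(-245066)) = 1/(-715/32 + I*sqrt(245066))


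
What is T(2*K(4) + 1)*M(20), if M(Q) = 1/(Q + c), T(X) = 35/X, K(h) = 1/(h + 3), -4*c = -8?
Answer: 245/198 ≈ 1.2374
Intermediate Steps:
c = 2 (c = -¼*(-8) = 2)
K(h) = 1/(3 + h)
M(Q) = 1/(2 + Q) (M(Q) = 1/(Q + 2) = 1/(2 + Q))
T(2*K(4) + 1)*M(20) = (35/(2/(3 + 4) + 1))/(2 + 20) = (35/(2/7 + 1))/22 = (35/(2*(⅐) + 1))*(1/22) = (35/(2/7 + 1))*(1/22) = (35/(9/7))*(1/22) = (35*(7/9))*(1/22) = (245/9)*(1/22) = 245/198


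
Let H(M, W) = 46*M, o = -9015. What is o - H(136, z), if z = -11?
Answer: -15271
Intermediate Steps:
o - H(136, z) = -9015 - 46*136 = -9015 - 1*6256 = -9015 - 6256 = -15271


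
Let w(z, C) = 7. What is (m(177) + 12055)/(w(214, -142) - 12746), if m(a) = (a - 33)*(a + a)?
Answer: -63031/12739 ≈ -4.9479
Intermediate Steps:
m(a) = 2*a*(-33 + a) (m(a) = (-33 + a)*(2*a) = 2*a*(-33 + a))
(m(177) + 12055)/(w(214, -142) - 12746) = (2*177*(-33 + 177) + 12055)/(7 - 12746) = (2*177*144 + 12055)/(-12739) = (50976 + 12055)*(-1/12739) = 63031*(-1/12739) = -63031/12739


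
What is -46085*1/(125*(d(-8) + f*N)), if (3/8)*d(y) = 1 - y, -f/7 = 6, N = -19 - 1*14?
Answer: -9217/35250 ≈ -0.26148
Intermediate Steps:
N = -33 (N = -19 - 14 = -33)
f = -42 (f = -7*6 = -42)
d(y) = 8/3 - 8*y/3 (d(y) = 8*(1 - y)/3 = 8/3 - 8*y/3)
-46085*1/(125*(d(-8) + f*N)) = -46085*1/(125*((8/3 - 8/3*(-8)) - 42*(-33))) = -46085*1/(125*((8/3 + 64/3) + 1386)) = -46085*1/(125*(24 + 1386)) = -46085/(1410*125) = -46085/176250 = -46085*1/176250 = -9217/35250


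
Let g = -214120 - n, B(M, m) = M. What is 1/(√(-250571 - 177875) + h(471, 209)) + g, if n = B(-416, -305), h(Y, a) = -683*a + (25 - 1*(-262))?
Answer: -2168591263546422/10147640023 - I*√428446/20295280046 ≈ -2.137e+5 - 3.2252e-8*I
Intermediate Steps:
h(Y, a) = 287 - 683*a (h(Y, a) = -683*a + (25 + 262) = -683*a + 287 = 287 - 683*a)
n = -416
g = -213704 (g = -214120 - 1*(-416) = -214120 + 416 = -213704)
1/(√(-250571 - 177875) + h(471, 209)) + g = 1/(√(-250571 - 177875) + (287 - 683*209)) - 213704 = 1/(√(-428446) + (287 - 142747)) - 213704 = 1/(I*√428446 - 142460) - 213704 = 1/(-142460 + I*√428446) - 213704 = -213704 + 1/(-142460 + I*√428446)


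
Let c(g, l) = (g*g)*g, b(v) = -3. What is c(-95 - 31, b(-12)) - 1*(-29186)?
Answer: -1971190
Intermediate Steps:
c(g, l) = g³ (c(g, l) = g²*g = g³)
c(-95 - 31, b(-12)) - 1*(-29186) = (-95 - 31)³ - 1*(-29186) = (-126)³ + 29186 = -2000376 + 29186 = -1971190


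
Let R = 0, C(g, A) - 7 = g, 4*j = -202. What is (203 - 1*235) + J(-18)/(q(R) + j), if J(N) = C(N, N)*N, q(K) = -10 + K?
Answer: -388/11 ≈ -35.273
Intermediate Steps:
j = -101/2 (j = (1/4)*(-202) = -101/2 ≈ -50.500)
C(g, A) = 7 + g
J(N) = N*(7 + N) (J(N) = (7 + N)*N = N*(7 + N))
(203 - 1*235) + J(-18)/(q(R) + j) = (203 - 1*235) + (-18*(7 - 18))/((-10 + 0) - 101/2) = (203 - 235) + (-18*(-11))/(-10 - 101/2) = -32 + 198/(-121/2) = -32 + 198*(-2/121) = -32 - 36/11 = -388/11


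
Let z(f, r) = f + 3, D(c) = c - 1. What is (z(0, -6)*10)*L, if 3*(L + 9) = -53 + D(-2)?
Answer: -830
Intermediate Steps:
D(c) = -1 + c
z(f, r) = 3 + f
L = -83/3 (L = -9 + (-53 + (-1 - 2))/3 = -9 + (-53 - 3)/3 = -9 + (⅓)*(-56) = -9 - 56/3 = -83/3 ≈ -27.667)
(z(0, -6)*10)*L = ((3 + 0)*10)*(-83/3) = (3*10)*(-83/3) = 30*(-83/3) = -830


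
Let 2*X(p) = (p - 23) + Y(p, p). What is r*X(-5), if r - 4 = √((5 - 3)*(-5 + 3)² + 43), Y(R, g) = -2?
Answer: -60 - 15*√51 ≈ -167.12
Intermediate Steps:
X(p) = -25/2 + p/2 (X(p) = ((p - 23) - 2)/2 = ((-23 + p) - 2)/2 = (-25 + p)/2 = -25/2 + p/2)
r = 4 + √51 (r = 4 + √((5 - 3)*(-5 + 3)² + 43) = 4 + √(2*(-2)² + 43) = 4 + √(2*4 + 43) = 4 + √(8 + 43) = 4 + √51 ≈ 11.141)
r*X(-5) = (4 + √51)*(-25/2 + (½)*(-5)) = (4 + √51)*(-25/2 - 5/2) = (4 + √51)*(-15) = -60 - 15*√51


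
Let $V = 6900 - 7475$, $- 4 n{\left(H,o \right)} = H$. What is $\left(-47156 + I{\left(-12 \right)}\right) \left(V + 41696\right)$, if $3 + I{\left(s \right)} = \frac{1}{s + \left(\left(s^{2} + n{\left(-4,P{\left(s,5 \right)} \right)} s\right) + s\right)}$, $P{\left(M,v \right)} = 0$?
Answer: $- \frac{7756899433}{4} \approx -1.9392 \cdot 10^{9}$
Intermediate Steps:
$n{\left(H,o \right)} = - \frac{H}{4}$
$V = -575$ ($V = 6900 - 7475 = -575$)
$I{\left(s \right)} = -3 + \frac{1}{s^{2} + 3 s}$ ($I{\left(s \right)} = -3 + \frac{1}{s + \left(\left(s^{2} + \left(- \frac{1}{4}\right) \left(-4\right) s\right) + s\right)} = -3 + \frac{1}{s + \left(\left(s^{2} + 1 s\right) + s\right)} = -3 + \frac{1}{s + \left(\left(s^{2} + s\right) + s\right)} = -3 + \frac{1}{s + \left(\left(s + s^{2}\right) + s\right)} = -3 + \frac{1}{s + \left(s^{2} + 2 s\right)} = -3 + \frac{1}{s^{2} + 3 s}$)
$\left(-47156 + I{\left(-12 \right)}\right) \left(V + 41696\right) = \left(-47156 + \frac{1 - -108 - 3 \left(-12\right)^{2}}{\left(-12\right) \left(3 - 12\right)}\right) \left(-575 + 41696\right) = \left(-47156 - \frac{1 + 108 - 432}{12 \left(-9\right)}\right) 41121 = \left(-47156 - - \frac{1 + 108 - 432}{108}\right) 41121 = \left(-47156 - \left(- \frac{1}{108}\right) \left(-323\right)\right) 41121 = \left(-47156 - \frac{323}{108}\right) 41121 = \left(- \frac{5093171}{108}\right) 41121 = - \frac{7756899433}{4}$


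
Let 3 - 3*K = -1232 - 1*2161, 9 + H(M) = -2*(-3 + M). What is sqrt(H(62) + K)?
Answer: sqrt(1005) ≈ 31.702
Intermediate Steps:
H(M) = -3 - 2*M (H(M) = -9 - 2*(-3 + M) = -9 + (6 - 2*M) = -3 - 2*M)
K = 1132 (K = 1 - (-1232 - 1*2161)/3 = 1 - (-1232 - 2161)/3 = 1 - 1/3*(-3393) = 1 + 1131 = 1132)
sqrt(H(62) + K) = sqrt((-3 - 2*62) + 1132) = sqrt((-3 - 124) + 1132) = sqrt(-127 + 1132) = sqrt(1005)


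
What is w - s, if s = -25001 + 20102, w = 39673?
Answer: 44572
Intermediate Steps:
s = -4899
w - s = 39673 - 1*(-4899) = 39673 + 4899 = 44572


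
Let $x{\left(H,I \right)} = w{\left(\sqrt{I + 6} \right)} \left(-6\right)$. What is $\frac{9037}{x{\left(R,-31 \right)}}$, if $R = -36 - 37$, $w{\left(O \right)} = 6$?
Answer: $- \frac{9037}{36} \approx -251.03$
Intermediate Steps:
$R = -73$ ($R = -36 - 37 = -73$)
$x{\left(H,I \right)} = -36$ ($x{\left(H,I \right)} = 6 \left(-6\right) = -36$)
$\frac{9037}{x{\left(R,-31 \right)}} = \frac{9037}{-36} = 9037 \left(- \frac{1}{36}\right) = - \frac{9037}{36}$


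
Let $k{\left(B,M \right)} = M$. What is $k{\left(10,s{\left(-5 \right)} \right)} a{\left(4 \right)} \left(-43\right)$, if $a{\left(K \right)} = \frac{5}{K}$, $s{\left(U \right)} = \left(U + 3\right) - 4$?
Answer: $\frac{645}{2} \approx 322.5$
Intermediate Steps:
$s{\left(U \right)} = -1 + U$ ($s{\left(U \right)} = \left(3 + U\right) - 4 = -1 + U$)
$k{\left(10,s{\left(-5 \right)} \right)} a{\left(4 \right)} \left(-43\right) = \left(-1 - 5\right) \frac{5}{4} \left(-43\right) = - 6 \cdot 5 \cdot \frac{1}{4} \left(-43\right) = \left(-6\right) \frac{5}{4} \left(-43\right) = \left(- \frac{15}{2}\right) \left(-43\right) = \frac{645}{2}$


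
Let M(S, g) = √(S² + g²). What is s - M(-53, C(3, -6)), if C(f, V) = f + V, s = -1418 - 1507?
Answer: -2925 - √2818 ≈ -2978.1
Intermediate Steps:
s = -2925
C(f, V) = V + f
s - M(-53, C(3, -6)) = -2925 - √((-53)² + (-6 + 3)²) = -2925 - √(2809 + (-3)²) = -2925 - √(2809 + 9) = -2925 - √2818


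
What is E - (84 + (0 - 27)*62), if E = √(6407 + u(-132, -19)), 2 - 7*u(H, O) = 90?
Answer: 1590 + √313327/7 ≈ 1670.0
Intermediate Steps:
u(H, O) = -88/7 (u(H, O) = 2/7 - ⅐*90 = 2/7 - 90/7 = -88/7)
E = √313327/7 (E = √(6407 - 88/7) = √(44761/7) = √313327/7 ≈ 79.965)
E - (84 + (0 - 27)*62) = √313327/7 - (84 + (0 - 27)*62) = √313327/7 - (84 - 27*62) = √313327/7 - (84 - 1674) = √313327/7 - 1*(-1590) = √313327/7 + 1590 = 1590 + √313327/7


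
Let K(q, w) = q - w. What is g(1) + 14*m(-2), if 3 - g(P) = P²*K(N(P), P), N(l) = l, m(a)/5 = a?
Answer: -137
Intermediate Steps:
m(a) = 5*a
g(P) = 3 (g(P) = 3 - P²*(P - P) = 3 - P²*0 = 3 - 1*0 = 3 + 0 = 3)
g(1) + 14*m(-2) = 3 + 14*(5*(-2)) = 3 + 14*(-10) = 3 - 140 = -137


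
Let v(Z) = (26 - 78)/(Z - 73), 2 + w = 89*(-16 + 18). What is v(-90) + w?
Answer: 28740/163 ≈ 176.32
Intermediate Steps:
w = 176 (w = -2 + 89*(-16 + 18) = -2 + 89*2 = -2 + 178 = 176)
v(Z) = -52/(-73 + Z)
v(-90) + w = -52/(-73 - 90) + 176 = -52/(-163) + 176 = -52*(-1/163) + 176 = 52/163 + 176 = 28740/163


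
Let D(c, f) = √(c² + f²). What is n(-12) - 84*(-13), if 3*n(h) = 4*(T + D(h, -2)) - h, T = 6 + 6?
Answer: 1112 + 8*√37/3 ≈ 1128.2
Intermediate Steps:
T = 12
n(h) = 16 - h/3 + 4*√(4 + h²)/3 (n(h) = (4*(12 + √(h² + (-2)²)) - h)/3 = (4*(12 + √(h² + 4)) - h)/3 = (4*(12 + √(4 + h²)) - h)/3 = ((48 + 4*√(4 + h²)) - h)/3 = (48 - h + 4*√(4 + h²))/3 = 16 - h/3 + 4*√(4 + h²)/3)
n(-12) - 84*(-13) = (16 - ⅓*(-12) + 4*√(4 + (-12)²)/3) - 84*(-13) = (16 + 4 + 4*√(4 + 144)/3) + 1092 = (16 + 4 + 4*√148/3) + 1092 = (16 + 4 + 4*(2*√37)/3) + 1092 = (16 + 4 + 8*√37/3) + 1092 = (20 + 8*√37/3) + 1092 = 1112 + 8*√37/3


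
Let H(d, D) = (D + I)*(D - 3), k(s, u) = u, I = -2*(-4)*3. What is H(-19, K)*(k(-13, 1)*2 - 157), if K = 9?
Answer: -30690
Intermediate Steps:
I = 24 (I = 8*3 = 24)
H(d, D) = (-3 + D)*(24 + D) (H(d, D) = (D + 24)*(D - 3) = (24 + D)*(-3 + D) = (-3 + D)*(24 + D))
H(-19, K)*(k(-13, 1)*2 - 157) = (-72 + 9² + 21*9)*(1*2 - 157) = (-72 + 81 + 189)*(2 - 157) = 198*(-155) = -30690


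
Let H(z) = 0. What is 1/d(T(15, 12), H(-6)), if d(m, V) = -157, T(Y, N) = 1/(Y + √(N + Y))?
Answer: -1/157 ≈ -0.0063694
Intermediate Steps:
1/d(T(15, 12), H(-6)) = 1/(-157) = -1/157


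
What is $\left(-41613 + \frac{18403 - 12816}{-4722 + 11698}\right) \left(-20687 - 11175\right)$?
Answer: $\frac{4624557433631}{3488} \approx 1.3258 \cdot 10^{9}$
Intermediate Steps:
$\left(-41613 + \frac{18403 - 12816}{-4722 + 11698}\right) \left(-20687 - 11175\right) = \left(-41613 + \frac{5587}{6976}\right) \left(-31862\right) = \left(- \frac{290286701}{6976}\right) \left(-31862\right) = \frac{4624557433631}{3488}$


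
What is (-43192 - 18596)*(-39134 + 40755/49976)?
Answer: 30210007287963/12494 ≈ 2.4180e+9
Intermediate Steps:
(-43192 - 18596)*(-39134 + 40755/49976) = -61788*(-39134 + 40755*(1/49976)) = -61788*(-39134 + 40755/49976) = -61788*(-1955720029/49976) = 30210007287963/12494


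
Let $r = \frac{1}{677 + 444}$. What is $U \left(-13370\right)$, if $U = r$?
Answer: $- \frac{13370}{1121} \approx -11.927$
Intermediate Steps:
$r = \frac{1}{1121} \approx 0.00089206$
$U = \frac{1}{1121} \approx 0.00089206$
$U \left(-13370\right) = \frac{1}{1121} \left(-13370\right) = - \frac{13370}{1121}$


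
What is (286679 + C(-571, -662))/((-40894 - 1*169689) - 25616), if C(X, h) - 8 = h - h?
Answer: -286687/236199 ≈ -1.2138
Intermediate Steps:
C(X, h) = 8 (C(X, h) = 8 + (h - h) = 8 + 0 = 8)
(286679 + C(-571, -662))/((-40894 - 1*169689) - 25616) = (286679 + 8)/((-40894 - 1*169689) - 25616) = 286687/((-40894 - 169689) - 25616) = 286687/(-210583 - 25616) = 286687/(-236199) = 286687*(-1/236199) = -286687/236199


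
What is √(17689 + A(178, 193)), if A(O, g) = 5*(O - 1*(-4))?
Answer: √18599 ≈ 136.38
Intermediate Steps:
A(O, g) = 20 + 5*O (A(O, g) = 5*(O + 4) = 5*(4 + O) = 20 + 5*O)
√(17689 + A(178, 193)) = √(17689 + (20 + 5*178)) = √(17689 + (20 + 890)) = √(17689 + 910) = √18599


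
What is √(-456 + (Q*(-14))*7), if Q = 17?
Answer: I*√2122 ≈ 46.065*I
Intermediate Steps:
√(-456 + (Q*(-14))*7) = √(-456 + (17*(-14))*7) = √(-456 - 238*7) = √(-456 - 1666) = √(-2122) = I*√2122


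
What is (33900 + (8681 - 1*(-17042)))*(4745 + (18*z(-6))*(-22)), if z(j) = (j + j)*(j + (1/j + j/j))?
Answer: -1180952761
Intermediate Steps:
z(j) = 2*j*(1 + j + 1/j) (z(j) = (2*j)*(j + (1/j + 1)) = (2*j)*(j + (1 + 1/j)) = (2*j)*(1 + j + 1/j) = 2*j*(1 + j + 1/j))
(33900 + (8681 - 1*(-17042)))*(4745 + (18*z(-6))*(-22)) = (33900 + (8681 - 1*(-17042)))*(4745 + (18*(2 + 2*(-6) + 2*(-6)²))*(-22)) = (33900 + (8681 + 17042))*(4745 + (18*(2 - 12 + 2*36))*(-22)) = (33900 + 25723)*(4745 + (18*(2 - 12 + 72))*(-22)) = 59623*(4745 + (18*62)*(-22)) = 59623*(4745 + 1116*(-22)) = 59623*(4745 - 24552) = 59623*(-19807) = -1180952761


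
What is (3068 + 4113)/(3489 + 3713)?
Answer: 7181/7202 ≈ 0.99708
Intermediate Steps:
(3068 + 4113)/(3489 + 3713) = 7181/7202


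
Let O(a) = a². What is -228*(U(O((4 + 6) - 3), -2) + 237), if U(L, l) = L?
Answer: -65208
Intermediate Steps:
-228*(U(O((4 + 6) - 3), -2) + 237) = -228*(((4 + 6) - 3)² + 237) = -228*((10 - 3)² + 237) = -228*(7² + 237) = -228*(49 + 237) = -228*286 = -65208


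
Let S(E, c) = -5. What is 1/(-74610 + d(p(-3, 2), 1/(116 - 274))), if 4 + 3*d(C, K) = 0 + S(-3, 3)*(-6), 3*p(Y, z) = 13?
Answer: -3/223804 ≈ -1.3405e-5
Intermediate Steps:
p(Y, z) = 13/3 (p(Y, z) = (⅓)*13 = 13/3)
d(C, K) = 26/3 (d(C, K) = -4/3 + (0 - 5*(-6))/3 = -4/3 + (0 + 30)/3 = -4/3 + (⅓)*30 = -4/3 + 10 = 26/3)
1/(-74610 + d(p(-3, 2), 1/(116 - 274))) = 1/(-74610 + 26/3) = 1/(-223804/3) = -3/223804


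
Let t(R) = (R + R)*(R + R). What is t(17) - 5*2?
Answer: 1146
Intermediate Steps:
t(R) = 4*R² (t(R) = (2*R)*(2*R) = 4*R²)
t(17) - 5*2 = 4*17² - 5*2 = 4*289 - 10 = 1156 - 10 = 1146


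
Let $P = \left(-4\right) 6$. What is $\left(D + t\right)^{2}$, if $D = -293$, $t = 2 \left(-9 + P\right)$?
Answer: $128881$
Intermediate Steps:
$P = -24$
$t = -66$ ($t = 2 \left(-9 - 24\right) = 2 \left(-33\right) = -66$)
$\left(D + t\right)^{2} = \left(-293 - 66\right)^{2} = \left(-359\right)^{2} = 128881$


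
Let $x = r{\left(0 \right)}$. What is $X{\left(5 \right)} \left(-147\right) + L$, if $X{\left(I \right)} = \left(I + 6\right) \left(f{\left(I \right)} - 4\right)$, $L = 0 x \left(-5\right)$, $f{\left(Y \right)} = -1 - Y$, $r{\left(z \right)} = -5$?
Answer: $16170$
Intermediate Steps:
$x = -5$
$L = 0$ ($L = 0 \left(-5\right) \left(-5\right) = 0 \left(-5\right) = 0$)
$X{\left(I \right)} = \left(-5 - I\right) \left(6 + I\right)$ ($X{\left(I \right)} = \left(I + 6\right) \left(\left(-1 - I\right) - 4\right) = \left(6 + I\right) \left(-5 - I\right) = \left(-5 - I\right) \left(6 + I\right)$)
$X{\left(5 \right)} \left(-147\right) + L = \left(-30 - 5^{2} - 55\right) \left(-147\right) + 0 = \left(-30 - 25 - 55\right) \left(-147\right) + 0 = \left(-110\right) \left(-147\right) + 0 = 16170 + 0 = 16170$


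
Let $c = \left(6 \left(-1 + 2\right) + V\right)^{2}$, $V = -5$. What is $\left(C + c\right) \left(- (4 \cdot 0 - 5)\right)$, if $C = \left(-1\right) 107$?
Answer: $-530$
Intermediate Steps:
$C = -107$
$c = 1$ ($c = \left(6 \left(-1 + 2\right) - 5\right)^{2} = \left(6 \cdot 1 - 5\right)^{2} = \left(6 - 5\right)^{2} = 1^{2} = 1$)
$\left(C + c\right) \left(- (4 \cdot 0 - 5)\right) = \left(-107 + 1\right) \left(- (4 \cdot 0 - 5)\right) = - 106 \left(- (0 - 5)\right) = - 106 \left(\left(-1\right) \left(-5\right)\right) = \left(-106\right) 5 = -530$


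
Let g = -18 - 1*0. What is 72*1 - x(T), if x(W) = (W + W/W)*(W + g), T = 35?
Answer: -540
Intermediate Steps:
g = -18 (g = -18 + 0 = -18)
x(W) = (1 + W)*(-18 + W) (x(W) = (W + W/W)*(W - 18) = (W + 1)*(-18 + W) = (1 + W)*(-18 + W))
72*1 - x(T) = 72*1 - (-18 + 35² - 17*35) = 72 - (-18 + 1225 - 595) = 72 - 1*612 = 72 - 612 = -540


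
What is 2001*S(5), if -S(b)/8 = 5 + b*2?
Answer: -240120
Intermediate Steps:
S(b) = -40 - 16*b (S(b) = -8*(5 + b*2) = -8*(5 + 2*b) = -40 - 16*b)
2001*S(5) = 2001*(-40 - 16*5) = 2001*(-40 - 80) = 2001*(-120) = -240120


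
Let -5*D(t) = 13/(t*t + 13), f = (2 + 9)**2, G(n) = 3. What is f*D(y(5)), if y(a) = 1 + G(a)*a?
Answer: -1573/1345 ≈ -1.1695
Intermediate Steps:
f = 121 (f = 11**2 = 121)
y(a) = 1 + 3*a
D(t) = -13/(5*(13 + t**2)) (D(t) = -13/(5*(t*t + 13)) = -13/(5*(t**2 + 13)) = -13/(5*(13 + t**2)))
f*D(y(5)) = 121*(-13/(65 + 5*(1 + 3*5)**2)) = 121*(-13/(65 + 5*(1 + 15)**2)) = 121*(-13/(65 + 5*16**2)) = 121*(-13/(65 + 5*256)) = 121*(-13/(65 + 1280)) = 121*(-13/1345) = -1573/1345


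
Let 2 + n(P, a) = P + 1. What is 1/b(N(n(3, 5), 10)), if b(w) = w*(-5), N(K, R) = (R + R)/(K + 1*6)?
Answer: -2/25 ≈ -0.080000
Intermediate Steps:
n(P, a) = -1 + P (n(P, a) = -2 + (P + 1) = -2 + (1 + P) = -1 + P)
N(K, R) = 2*R/(6 + K) (N(K, R) = (2*R)/(K + 6) = (2*R)/(6 + K) = 2*R/(6 + K))
b(w) = -5*w
1/b(N(n(3, 5), 10)) = 1/(-10*10/(6 + (-1 + 3))) = 1/(-10*10/(6 + 2)) = 1/(-10*10/8) = 1/(-5*5/2) = 1/(-25/2) = -2/25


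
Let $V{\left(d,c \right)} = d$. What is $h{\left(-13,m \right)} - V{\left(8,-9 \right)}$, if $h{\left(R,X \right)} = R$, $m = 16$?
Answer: $-21$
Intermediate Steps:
$h{\left(-13,m \right)} - V{\left(8,-9 \right)} = -13 - 8 = -21$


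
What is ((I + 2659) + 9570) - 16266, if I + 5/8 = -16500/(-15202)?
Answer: -22313991/5528 ≈ -4036.5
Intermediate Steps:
I = 2545/5528 (I = -5/8 - 16500/(-15202) = -5/8 - 16500*(-1/15202) = -5/8 + 750/691 = 2545/5528 ≈ 0.46038)
((I + 2659) + 9570) - 16266 = ((2545/5528 + 2659) + 9570) - 16266 = (14701497/5528 + 9570) - 16266 = 67604457/5528 - 16266 = -22313991/5528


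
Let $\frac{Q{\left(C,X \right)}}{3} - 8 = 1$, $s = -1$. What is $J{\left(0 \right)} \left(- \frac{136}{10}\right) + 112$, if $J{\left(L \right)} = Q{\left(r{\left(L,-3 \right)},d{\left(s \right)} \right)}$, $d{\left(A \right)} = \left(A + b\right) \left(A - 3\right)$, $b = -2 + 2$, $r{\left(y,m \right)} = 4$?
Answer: $- \frac{1276}{5} \approx -255.2$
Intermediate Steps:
$b = 0$
$d{\left(A \right)} = A \left(-3 + A\right)$ ($d{\left(A \right)} = \left(A + 0\right) \left(A - 3\right) = A \left(-3 + A\right)$)
$Q{\left(C,X \right)} = 27$ ($Q{\left(C,X \right)} = 24 + 3 \cdot 1 = 24 + 3 = 27$)
$J{\left(L \right)} = 27$
$J{\left(0 \right)} \left(- \frac{136}{10}\right) + 112 = 27 \left(- \frac{136}{10}\right) + 112 = 27 \left(\left(-136\right) \frac{1}{10}\right) + 112 = 27 \left(- \frac{68}{5}\right) + 112 = - \frac{1836}{5} + 112 = - \frac{1276}{5}$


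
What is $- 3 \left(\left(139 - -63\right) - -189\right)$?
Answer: $-1173$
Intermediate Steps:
$- 3 \left(\left(139 - -63\right) - -189\right) = - 3 \left(\left(139 + 63\right) + 189\right) = - 3 \left(202 + 189\right) = \left(-3\right) 391 = -1173$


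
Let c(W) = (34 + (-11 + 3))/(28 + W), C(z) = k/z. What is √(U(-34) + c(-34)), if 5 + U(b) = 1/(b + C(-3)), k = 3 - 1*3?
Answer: I*√97410/102 ≈ 3.0599*I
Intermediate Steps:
k = 0 (k = 3 - 3 = 0)
C(z) = 0 (C(z) = 0/z = 0)
c(W) = 26/(28 + W) (c(W) = (34 - 8)/(28 + W) = 26/(28 + W))
U(b) = -5 + 1/b (U(b) = -5 + 1/(b + 0) = -5 + 1/b)
√(U(-34) + c(-34)) = √((-5 + 1/(-34)) + 26/(28 - 34)) = √((-5 - 1/34) + 26/(-6)) = √(-171/34 + 26*(-⅙)) = √(-171/34 - 13/3) = √(-955/102) = I*√97410/102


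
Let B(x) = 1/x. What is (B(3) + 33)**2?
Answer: 10000/9 ≈ 1111.1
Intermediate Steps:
(B(3) + 33)**2 = (1/3 + 33)**2 = (100/3)**2 = 10000/9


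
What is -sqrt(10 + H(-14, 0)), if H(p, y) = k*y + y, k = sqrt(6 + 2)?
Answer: -sqrt(10) ≈ -3.1623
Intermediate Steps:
k = 2*sqrt(2) (k = sqrt(8) = 2*sqrt(2) ≈ 2.8284)
H(p, y) = y + 2*y*sqrt(2) (H(p, y) = (2*sqrt(2))*y + y = 2*y*sqrt(2) + y = y + 2*y*sqrt(2))
-sqrt(10 + H(-14, 0)) = -sqrt(10 + 0*(1 + 2*sqrt(2))) = -sqrt(10 + 0) = -sqrt(10)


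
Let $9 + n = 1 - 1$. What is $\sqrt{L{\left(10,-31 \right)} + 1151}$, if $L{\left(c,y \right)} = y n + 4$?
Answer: $\sqrt{1434} \approx 37.868$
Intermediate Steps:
$n = -9$ ($n = -9 + \left(1 - 1\right) = -9 + 0 = -9$)
$L{\left(c,y \right)} = 4 - 9 y$ ($L{\left(c,y \right)} = y \left(-9\right) + 4 = - 9 y + 4 = 4 - 9 y$)
$\sqrt{L{\left(10,-31 \right)} + 1151} = \sqrt{\left(4 - -279\right) + 1151} = \sqrt{\left(4 + 279\right) + 1151} = \sqrt{283 + 1151} = \sqrt{1434}$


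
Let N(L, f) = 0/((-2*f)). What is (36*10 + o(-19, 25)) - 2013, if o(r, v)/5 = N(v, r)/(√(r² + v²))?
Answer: -1653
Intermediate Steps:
N(L, f) = 0 (N(L, f) = 0*(-1/(2*f)) = 0)
o(r, v) = 0 (o(r, v) = 5*(0/(√(r² + v²))) = 5*(0/√(r² + v²)) = 5*0 = 0)
(36*10 + o(-19, 25)) - 2013 = (36*10 + 0) - 2013 = (360 + 0) - 2013 = 360 - 2013 = -1653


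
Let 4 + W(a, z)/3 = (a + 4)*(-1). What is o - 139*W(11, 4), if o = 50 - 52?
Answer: 7921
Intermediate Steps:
W(a, z) = -24 - 3*a (W(a, z) = -12 + 3*((a + 4)*(-1)) = -12 + 3*((4 + a)*(-1)) = -12 + 3*(-4 - a) = -12 + (-12 - 3*a) = -24 - 3*a)
o = -2
o - 139*W(11, 4) = -2 - 139*(-24 - 3*11) = -2 - 139*(-24 - 33) = -2 - 139*(-57) = -2 + 7923 = 7921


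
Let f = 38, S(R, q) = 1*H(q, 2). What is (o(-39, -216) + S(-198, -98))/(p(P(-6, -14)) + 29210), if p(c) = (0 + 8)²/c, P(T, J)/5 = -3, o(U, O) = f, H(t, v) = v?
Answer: 300/219043 ≈ 0.0013696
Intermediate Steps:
S(R, q) = 2 (S(R, q) = 1*2 = 2)
o(U, O) = 38
P(T, J) = -15 (P(T, J) = 5*(-3) = -15)
p(c) = 64/c (p(c) = 8²/c = 64/c)
(o(-39, -216) + S(-198, -98))/(p(P(-6, -14)) + 29210) = (38 + 2)/(64/(-15) + 29210) = 40/(64*(-1/15) + 29210) = 40/(-64/15 + 29210) = 40/(438086/15) = 40*(15/438086) = 300/219043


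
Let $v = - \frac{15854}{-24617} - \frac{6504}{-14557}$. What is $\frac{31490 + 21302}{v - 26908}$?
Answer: $- \frac{9458997862924}{4821040998903} \approx -1.962$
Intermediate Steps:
$v = \frac{390895646}{358349669}$ ($v = \left(-15854\right) \left(- \frac{1}{24617}\right) - - \frac{6504}{14557} = \frac{15854}{24617} + \frac{6504}{14557} = \frac{390895646}{358349669} \approx 1.0908$)
$\frac{31490 + 21302}{v - 26908} = \frac{31490 + 21302}{\frac{390895646}{358349669} - 26908} = \frac{52792}{- \frac{9642081997806}{358349669}} = 52792 \left(- \frac{358349669}{9642081997806}\right) = - \frac{9458997862924}{4821040998903}$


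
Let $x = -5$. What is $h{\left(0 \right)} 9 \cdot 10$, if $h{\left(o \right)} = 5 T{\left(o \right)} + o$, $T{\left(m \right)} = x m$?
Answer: $0$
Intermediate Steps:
$T{\left(m \right)} = - 5 m$
$h{\left(o \right)} = - 24 o$ ($h{\left(o \right)} = 5 \left(- 5 o\right) + o = - 25 o + o = - 24 o$)
$h{\left(0 \right)} 9 \cdot 10 = \left(-24\right) 0 \cdot 9 \cdot 10 = 0 \cdot 9 \cdot 10 = 0 \cdot 10 = 0$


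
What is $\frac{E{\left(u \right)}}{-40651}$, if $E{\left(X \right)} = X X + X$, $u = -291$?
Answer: $- \frac{84390}{40651} \approx -2.076$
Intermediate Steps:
$E{\left(X \right)} = X + X^{2}$ ($E{\left(X \right)} = X^{2} + X = X + X^{2}$)
$\frac{E{\left(u \right)}}{-40651} = \frac{\left(-291\right) \left(1 - 291\right)}{-40651} = \left(-291\right) \left(-290\right) \left(- \frac{1}{40651}\right) = 84390 \left(- \frac{1}{40651}\right) = - \frac{84390}{40651}$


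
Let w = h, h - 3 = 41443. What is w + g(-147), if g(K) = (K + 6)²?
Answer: 61327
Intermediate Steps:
g(K) = (6 + K)²
h = 41446 (h = 3 + 41443 = 41446)
w = 41446
w + g(-147) = 41446 + (6 - 147)² = 41446 + (-141)² = 41446 + 19881 = 61327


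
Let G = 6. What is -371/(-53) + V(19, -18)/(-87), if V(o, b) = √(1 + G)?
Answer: 7 - √7/87 ≈ 6.9696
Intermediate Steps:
V(o, b) = √7 (V(o, b) = √(1 + 6) = √7)
-371/(-53) + V(19, -18)/(-87) = -371/(-53) + √7/(-87) = -371*(-1/53) + √7*(-1/87) = 7 - √7/87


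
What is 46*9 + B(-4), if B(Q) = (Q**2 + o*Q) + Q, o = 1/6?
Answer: 1276/3 ≈ 425.33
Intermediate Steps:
o = 1/6 ≈ 0.16667
B(Q) = Q**2 + 7*Q/6 (B(Q) = (Q**2 + Q/6) + Q = Q**2 + 7*Q/6)
46*9 + B(-4) = 46*9 + (1/6)*(-4)*(7 + 6*(-4)) = 414 + (1/6)*(-4)*(7 - 24) = 414 + (1/6)*(-4)*(-17) = 414 + 34/3 = 1276/3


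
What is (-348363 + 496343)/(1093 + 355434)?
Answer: 147980/356527 ≈ 0.41506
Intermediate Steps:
(-348363 + 496343)/(1093 + 355434) = 147980/356527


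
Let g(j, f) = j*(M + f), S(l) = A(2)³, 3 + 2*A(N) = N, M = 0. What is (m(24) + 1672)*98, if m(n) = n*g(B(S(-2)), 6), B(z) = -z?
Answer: 165620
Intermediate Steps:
A(N) = -3/2 + N/2
S(l) = -⅛ (S(l) = (-3/2 + (½)*2)³ = (-3/2 + 1)³ = (-½)³ = -⅛)
g(j, f) = f*j (g(j, f) = j*(0 + f) = j*f = f*j)
m(n) = 3*n/4 (m(n) = n*(6*(-1*(-⅛))) = n*(6*(⅛)) = n*(¾) = 3*n/4)
(m(24) + 1672)*98 = ((¾)*24 + 1672)*98 = (18 + 1672)*98 = 1690*98 = 165620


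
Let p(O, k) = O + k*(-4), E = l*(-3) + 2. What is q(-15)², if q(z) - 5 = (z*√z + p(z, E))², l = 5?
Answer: -14477499 + 4442220*I*√15 ≈ -1.4478e+7 + 1.7205e+7*I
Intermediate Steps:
E = -13 (E = 5*(-3) + 2 = -15 + 2 = -13)
p(O, k) = O - 4*k
q(z) = 5 + (52 + z + z^(3/2))² (q(z) = 5 + (z*√z + (z - 4*(-13)))² = 5 + (z^(3/2) + (z + 52))² = 5 + (z^(3/2) + (52 + z))² = 5 + (52 + z + z^(3/2))²)
q(-15)² = (5 + (52 - 15 + (-15)^(3/2))²)² = (5 + (52 - 15 - 15*I*√15)²)² = (5 + (37 - 15*I*√15)²)²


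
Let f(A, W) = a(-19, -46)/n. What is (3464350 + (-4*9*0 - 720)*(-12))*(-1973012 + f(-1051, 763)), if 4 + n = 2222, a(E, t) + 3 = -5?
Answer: -7599146312872880/1109 ≈ -6.8523e+12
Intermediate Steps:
a(E, t) = -8 (a(E, t) = -3 - 5 = -8)
n = 2218 (n = -4 + 2222 = 2218)
f(A, W) = -4/1109 (f(A, W) = -8/2218 = -8*1/2218 = -4/1109)
(3464350 + (-4*9*0 - 720)*(-12))*(-1973012 + f(-1051, 763)) = (3464350 + (-4*9*0 - 720)*(-12))*(-1973012 - 4/1109) = (3464350 + (-36*0 - 720)*(-12))*(-2188070312/1109) = (3464350 + (0 - 720)*(-12))*(-2188070312/1109) = (3464350 - 720*(-12))*(-2188070312/1109) = (3464350 + 8640)*(-2188070312/1109) = 3472990*(-2188070312/1109) = -7599146312872880/1109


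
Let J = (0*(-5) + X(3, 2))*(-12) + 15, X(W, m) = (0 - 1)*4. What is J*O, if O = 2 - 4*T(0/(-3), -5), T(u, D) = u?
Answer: 126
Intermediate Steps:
X(W, m) = -4 (X(W, m) = -1*4 = -4)
O = 2 (O = 2 - 0/(-3) = 2 - 0*(-1)/3 = 2 - 4*0 = 2 + 0 = 2)
J = 63 (J = (0*(-5) - 4)*(-12) + 15 = (0 - 4)*(-12) + 15 = -4*(-12) + 15 = 48 + 15 = 63)
J*O = 63*2 = 126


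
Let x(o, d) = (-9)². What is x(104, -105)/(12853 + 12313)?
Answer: 81/25166 ≈ 0.0032186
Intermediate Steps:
x(o, d) = 81
x(104, -105)/(12853 + 12313) = 81/(12853 + 12313) = 81/25166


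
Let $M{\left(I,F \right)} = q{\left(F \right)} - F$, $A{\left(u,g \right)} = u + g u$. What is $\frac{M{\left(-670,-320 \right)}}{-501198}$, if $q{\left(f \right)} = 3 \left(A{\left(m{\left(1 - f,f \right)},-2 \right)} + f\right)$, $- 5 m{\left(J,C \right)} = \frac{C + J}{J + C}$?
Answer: $\frac{3197}{2505990} \approx 0.0012757$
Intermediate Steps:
$m{\left(J,C \right)} = - \frac{1}{5}$ ($m{\left(J,C \right)} = - \frac{\left(C + J\right) \frac{1}{J + C}}{5} = - \frac{\left(C + J\right) \frac{1}{C + J}}{5} = \left(- \frac{1}{5}\right) 1 = - \frac{1}{5}$)
$q{\left(f \right)} = \frac{3}{5} + 3 f$ ($q{\left(f \right)} = 3 \left(- \frac{1 - 2}{5} + f\right) = 3 \left(\left(- \frac{1}{5}\right) \left(-1\right) + f\right) = 3 \left(\frac{1}{5} + f\right) = \frac{3}{5} + 3 f$)
$M{\left(I,F \right)} = \frac{3}{5} + 2 F$ ($M{\left(I,F \right)} = \left(\frac{3}{5} + 3 F\right) - F = \frac{3}{5} + 2 F$)
$\frac{M{\left(-670,-320 \right)}}{-501198} = \frac{\frac{3}{5} + 2 \left(-320\right)}{-501198} = \left(\frac{3}{5} - 640\right) \left(- \frac{1}{501198}\right) = \left(- \frac{3197}{5}\right) \left(- \frac{1}{501198}\right) = \frac{3197}{2505990}$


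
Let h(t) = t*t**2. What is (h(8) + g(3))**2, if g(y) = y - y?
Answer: 262144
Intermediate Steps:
g(y) = 0
h(t) = t**3
(h(8) + g(3))**2 = (8**3 + 0)**2 = (512 + 0)**2 = 512**2 = 262144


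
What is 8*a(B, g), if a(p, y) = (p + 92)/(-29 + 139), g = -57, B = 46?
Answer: 552/55 ≈ 10.036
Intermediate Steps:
a(p, y) = 46/55 + p/110 (a(p, y) = (92 + p)/110 = (92 + p)*(1/110) = 46/55 + p/110)
8*a(B, g) = 8*(46/55 + (1/110)*46) = 8*(46/55 + 23/55) = 8*(69/55) = 552/55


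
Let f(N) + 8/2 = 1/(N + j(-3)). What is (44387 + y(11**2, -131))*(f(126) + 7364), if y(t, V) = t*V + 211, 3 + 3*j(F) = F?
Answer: 26235690827/124 ≈ 2.1158e+8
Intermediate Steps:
j(F) = -1 + F/3
y(t, V) = 211 + V*t (y(t, V) = V*t + 211 = 211 + V*t)
f(N) = -4 + 1/(-2 + N) (f(N) = -4 + 1/(N + (-1 + (1/3)*(-3))) = -4 + 1/(N + (-1 - 1)) = -4 + 1/(N - 2) = -4 + 1/(-2 + N))
(44387 + y(11**2, -131))*(f(126) + 7364) = (44387 + (211 - 131*11**2))*((9 - 4*126)/(-2 + 126) + 7364) = (44387 + (211 - 131*121))*((9 - 504)/124 + 7364) = (44387 + (211 - 15851))*((1/124)*(-495) + 7364) = (44387 - 15640)*(-495/124 + 7364) = 28747*(912641/124) = 26235690827/124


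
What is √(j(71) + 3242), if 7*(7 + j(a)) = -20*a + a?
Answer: 44*√77/7 ≈ 55.157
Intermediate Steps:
j(a) = -7 - 19*a/7 (j(a) = -7 + (-20*a + a)/7 = -7 + (-19*a)/7 = -7 - 19*a/7)
√(j(71) + 3242) = √((-7 - 19/7*71) + 3242) = √((-7 - 1349/7) + 3242) = √(-1398/7 + 3242) = √(21296/7) = 44*√77/7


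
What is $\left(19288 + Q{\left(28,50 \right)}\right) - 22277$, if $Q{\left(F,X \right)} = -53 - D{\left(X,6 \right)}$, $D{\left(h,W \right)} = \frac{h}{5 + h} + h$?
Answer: $- \frac{34022}{11} \approx -3092.9$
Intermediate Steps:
$D{\left(h,W \right)} = h + \frac{h}{5 + h}$ ($D{\left(h,W \right)} = \frac{h}{5 + h} + h = h + \frac{h}{5 + h}$)
$Q{\left(F,X \right)} = -53 - \frac{X \left(6 + X\right)}{5 + X}$
$\left(19288 + Q{\left(28,50 \right)}\right) - 22277 = \left(19288 + \frac{-265 - 50^{2} - 2950}{5 + 50}\right) - 22277 = \left(19288 + \frac{-265 - 2500 - 2950}{55}\right) - 22277 = \left(19288 + \frac{1}{55} \left(-5715\right)\right) - 22277 = \left(19288 - \frac{1143}{11}\right) - 22277 = \frac{211025}{11} - 22277 = - \frac{34022}{11}$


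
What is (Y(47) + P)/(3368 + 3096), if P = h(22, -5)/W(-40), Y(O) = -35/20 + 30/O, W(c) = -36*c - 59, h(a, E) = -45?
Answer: -297089/1678235392 ≈ -0.00017702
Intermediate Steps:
W(c) = -59 - 36*c
Y(O) = -7/4 + 30/O (Y(O) = -35*1/20 + 30/O = -7/4 + 30/O)
P = -45/1381 (P = -45/(-59 - 36*(-40)) = -45/(-59 + 1440) = -45/1381 ≈ -0.032585)
(Y(47) + P)/(3368 + 3096) = ((-7/4 + 30/47) - 45/1381)/(3368 + 3096) = ((-7/4 + 30*(1/47)) - 45/1381)/6464 = ((-7/4 + 30/47) - 45/1381)*(1/6464) = (-209/188 - 45/1381)*(1/6464) = -297089/259628*1/6464 = -297089/1678235392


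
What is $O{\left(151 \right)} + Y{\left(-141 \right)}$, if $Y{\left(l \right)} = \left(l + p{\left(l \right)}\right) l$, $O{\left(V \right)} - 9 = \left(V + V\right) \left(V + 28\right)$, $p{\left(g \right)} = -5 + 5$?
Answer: $73948$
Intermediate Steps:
$p{\left(g \right)} = 0$
$O{\left(V \right)} = 9 + 2 V \left(28 + V\right)$ ($O{\left(V \right)} = 9 + \left(V + V\right) \left(V + 28\right) = 9 + 2 V \left(28 + V\right)$)
$Y{\left(l \right)} = l^{2}$ ($Y{\left(l \right)} = \left(l + 0\right) l = l l = l^{2}$)
$O{\left(151 \right)} + Y{\left(-141 \right)} = \left(9 + 2 \cdot 151^{2} + 56 \cdot 151\right) + \left(-141\right)^{2} = \left(9 + 2 \cdot 22801 + 8456\right) + 19881 = \left(9 + 45602 + 8456\right) + 19881 = 54067 + 19881 = 73948$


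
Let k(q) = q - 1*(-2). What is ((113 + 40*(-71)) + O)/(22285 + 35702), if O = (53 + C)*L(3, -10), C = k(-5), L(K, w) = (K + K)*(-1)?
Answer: -1009/19329 ≈ -0.052201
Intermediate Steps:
L(K, w) = -2*K (L(K, w) = (2*K)*(-1) = -2*K)
k(q) = 2 + q (k(q) = q + 2 = 2 + q)
C = -3 (C = 2 - 5 = -3)
O = -300 (O = (53 - 3)*(-2*3) = 50*(-6) = -300)
((113 + 40*(-71)) + O)/(22285 + 35702) = ((113 + 40*(-71)) - 300)/(22285 + 35702) = ((113 - 2840) - 300)/57987 = (-2727 - 300)*(1/57987) = -3027*1/57987 = -1009/19329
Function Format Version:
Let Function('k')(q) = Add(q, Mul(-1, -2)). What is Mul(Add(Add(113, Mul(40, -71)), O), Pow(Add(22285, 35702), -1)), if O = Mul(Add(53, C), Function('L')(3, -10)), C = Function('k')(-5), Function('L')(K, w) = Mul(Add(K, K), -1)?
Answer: Rational(-1009, 19329) ≈ -0.052201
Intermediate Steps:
Function('L')(K, w) = Mul(-2, K) (Function('L')(K, w) = Mul(Mul(2, K), -1) = Mul(-2, K))
Function('k')(q) = Add(2, q) (Function('k')(q) = Add(q, 2) = Add(2, q))
C = -3 (C = Add(2, -5) = -3)
O = -300 (O = Mul(Add(53, -3), Mul(-2, 3)) = Mul(50, -6) = -300)
Mul(Add(Add(113, Mul(40, -71)), O), Pow(Add(22285, 35702), -1)) = Mul(Add(Add(113, Mul(40, -71)), -300), Pow(Add(22285, 35702), -1)) = Mul(Add(Add(113, -2840), -300), Pow(57987, -1)) = Mul(Add(-2727, -300), Rational(1, 57987)) = Mul(-3027, Rational(1, 57987)) = Rational(-1009, 19329)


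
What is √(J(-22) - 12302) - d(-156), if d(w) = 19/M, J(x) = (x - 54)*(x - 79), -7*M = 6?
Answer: 133/6 + 3*I*√514 ≈ 22.167 + 68.015*I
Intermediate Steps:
M = -6/7 (M = -⅐*6 = -6/7 ≈ -0.85714)
J(x) = (-79 + x)*(-54 + x) (J(x) = (-54 + x)*(-79 + x) = (-79 + x)*(-54 + x))
d(w) = -133/6 (d(w) = 19/(-6/7) = 19*(-7/6) = -133/6)
√(J(-22) - 12302) - d(-156) = √((4266 + (-22)² - 133*(-22)) - 12302) - 1*(-133/6) = √((4266 + 484 + 2926) - 12302) + 133/6 = √(7676 - 12302) + 133/6 = √(-4626) + 133/6 = 3*I*√514 + 133/6 = 133/6 + 3*I*√514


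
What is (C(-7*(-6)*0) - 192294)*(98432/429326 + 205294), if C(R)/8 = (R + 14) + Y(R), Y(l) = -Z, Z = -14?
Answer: -8464347261755660/214663 ≈ -3.9431e+10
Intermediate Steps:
Y(l) = 14 (Y(l) = -1*(-14) = 14)
C(R) = 224 + 8*R (C(R) = 8*((R + 14) + 14) = 8*((14 + R) + 14) = 8*(28 + R) = 224 + 8*R)
(C(-7*(-6)*0) - 192294)*(98432/429326 + 205294) = ((224 + 8*(-7*(-6)*0)) - 192294)*(98432/429326 + 205294) = ((224 + 8*(42*0)) - 192294)*(98432*(1/429326) + 205294) = ((224 + 8*0) - 192294)*(49216/214663 + 205294) = ((224 + 0) - 192294)*(44069075138/214663) = (224 - 192294)*(44069075138/214663) = -192070*44069075138/214663 = -8464347261755660/214663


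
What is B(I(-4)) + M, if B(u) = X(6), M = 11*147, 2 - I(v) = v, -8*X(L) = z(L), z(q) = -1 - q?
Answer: 12943/8 ≈ 1617.9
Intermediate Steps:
X(L) = ⅛ + L/8 (X(L) = -(-1 - L)/8 = ⅛ + L/8)
I(v) = 2 - v
M = 1617
B(u) = 7/8 (B(u) = ⅛ + (⅛)*6 = ⅛ + ¾ = 7/8)
B(I(-4)) + M = 7/8 + 1617 = 12943/8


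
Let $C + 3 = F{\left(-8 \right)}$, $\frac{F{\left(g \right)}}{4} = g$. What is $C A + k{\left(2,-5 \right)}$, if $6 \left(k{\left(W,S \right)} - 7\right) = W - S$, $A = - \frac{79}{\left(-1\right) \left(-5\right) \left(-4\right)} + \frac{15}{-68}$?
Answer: $- \frac{12481}{102} \approx -122.36$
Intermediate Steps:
$F{\left(g \right)} = 4 g$
$A = \frac{317}{85}$ ($A = - \frac{79}{5 \left(-4\right)} + 15 \left(- \frac{1}{68}\right) = - \frac{79}{-20} - \frac{15}{68} = \left(-79\right) \left(- \frac{1}{20}\right) - \frac{15}{68} = \frac{79}{20} - \frac{15}{68} = \frac{317}{85} \approx 3.7294$)
$k{\left(W,S \right)} = 7 - \frac{S}{6} + \frac{W}{6}$ ($k{\left(W,S \right)} = 7 + \frac{W - S}{6} = 7 - \left(- \frac{W}{6} + \frac{S}{6}\right) = 7 - \frac{S}{6} + \frac{W}{6}$)
$C = -35$ ($C = -3 + 4 \left(-8\right) = -3 - 32 = -35$)
$C A + k{\left(2,-5 \right)} = \left(-35\right) \frac{317}{85} + \left(7 - - \frac{5}{6} + \frac{1}{6} \cdot 2\right) = - \frac{2219}{17} + \left(7 + \frac{5}{6} + \frac{1}{3}\right) = - \frac{2219}{17} + \frac{49}{6} = - \frac{12481}{102}$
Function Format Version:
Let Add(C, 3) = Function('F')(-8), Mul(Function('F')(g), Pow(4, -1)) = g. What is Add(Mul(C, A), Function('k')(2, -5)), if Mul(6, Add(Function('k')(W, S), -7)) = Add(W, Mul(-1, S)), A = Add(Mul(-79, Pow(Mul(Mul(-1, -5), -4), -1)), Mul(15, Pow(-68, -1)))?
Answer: Rational(-12481, 102) ≈ -122.36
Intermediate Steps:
Function('F')(g) = Mul(4, g)
A = Rational(317, 85) (A = Add(Mul(-79, Pow(Mul(5, -4), -1)), Mul(15, Rational(-1, 68))) = Add(Mul(-79, Pow(-20, -1)), Rational(-15, 68)) = Add(Mul(-79, Rational(-1, 20)), Rational(-15, 68)) = Add(Rational(79, 20), Rational(-15, 68)) = Rational(317, 85) ≈ 3.7294)
Function('k')(W, S) = Add(7, Mul(Rational(-1, 6), S), Mul(Rational(1, 6), W)) (Function('k')(W, S) = Add(7, Mul(Rational(1, 6), Add(W, Mul(-1, S)))) = Add(7, Add(Mul(Rational(-1, 6), S), Mul(Rational(1, 6), W))) = Add(7, Mul(Rational(-1, 6), S), Mul(Rational(1, 6), W)))
C = -35 (C = Add(-3, Mul(4, -8)) = Add(-3, -32) = -35)
Add(Mul(C, A), Function('k')(2, -5)) = Add(Mul(-35, Rational(317, 85)), Add(7, Mul(Rational(-1, 6), -5), Mul(Rational(1, 6), 2))) = Add(Rational(-2219, 17), Add(7, Rational(5, 6), Rational(1, 3))) = Add(Rational(-2219, 17), Rational(49, 6)) = Rational(-12481, 102)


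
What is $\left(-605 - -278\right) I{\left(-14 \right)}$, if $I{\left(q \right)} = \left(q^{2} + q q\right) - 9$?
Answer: $-125241$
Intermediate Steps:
$I{\left(q \right)} = -9 + 2 q^{2}$ ($I{\left(q \right)} = \left(q^{2} + q^{2}\right) - 9 = 2 q^{2} - 9 = -9 + 2 q^{2}$)
$\left(-605 - -278\right) I{\left(-14 \right)} = \left(-605 - -278\right) \left(-9 + 2 \left(-14\right)^{2}\right) = \left(-605 + 278\right) \left(-9 + 2 \cdot 196\right) = - 327 \left(-9 + 392\right) = \left(-327\right) 383 = -125241$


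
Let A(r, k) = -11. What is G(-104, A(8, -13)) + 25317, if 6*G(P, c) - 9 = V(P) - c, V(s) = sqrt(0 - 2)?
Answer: 75961/3 + I*sqrt(2)/6 ≈ 25320.0 + 0.2357*I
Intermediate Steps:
V(s) = I*sqrt(2) (V(s) = sqrt(-2) = I*sqrt(2))
G(P, c) = 3/2 - c/6 + I*sqrt(2)/6 (G(P, c) = 3/2 + (I*sqrt(2) - c)/6 = 3/2 + (-c + I*sqrt(2))/6 = 3/2 + (-c/6 + I*sqrt(2)/6) = 3/2 - c/6 + I*sqrt(2)/6)
G(-104, A(8, -13)) + 25317 = (3/2 - 1/6*(-11) + I*sqrt(2)/6) + 25317 = (3/2 + 11/6 + I*sqrt(2)/6) + 25317 = (10/3 + I*sqrt(2)/6) + 25317 = 75961/3 + I*sqrt(2)/6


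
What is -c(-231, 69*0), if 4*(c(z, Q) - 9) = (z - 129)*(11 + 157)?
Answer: 15111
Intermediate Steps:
c(z, Q) = -5409 + 42*z (c(z, Q) = 9 + ((z - 129)*(11 + 157))/4 = 9 + ((-129 + z)*168)/4 = 9 + (-21672 + 168*z)/4 = 9 + (-5418 + 42*z) = -5409 + 42*z)
-c(-231, 69*0) = -(-5409 + 42*(-231)) = -(-5409 - 9702) = -1*(-15111) = 15111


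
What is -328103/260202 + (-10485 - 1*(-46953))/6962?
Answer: 3602396725/905763162 ≈ 3.9772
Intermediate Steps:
-328103/260202 + (-10485 - 1*(-46953))/6962 = -328103*1/260202 + (-10485 + 46953)*(1/6962) = -328103/260202 + 36468*(1/6962) = -328103/260202 + 18234/3481 = 3602396725/905763162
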